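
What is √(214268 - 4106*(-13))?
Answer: √267646 ≈ 517.34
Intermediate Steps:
√(214268 - 4106*(-13)) = √(214268 + 53378) = √267646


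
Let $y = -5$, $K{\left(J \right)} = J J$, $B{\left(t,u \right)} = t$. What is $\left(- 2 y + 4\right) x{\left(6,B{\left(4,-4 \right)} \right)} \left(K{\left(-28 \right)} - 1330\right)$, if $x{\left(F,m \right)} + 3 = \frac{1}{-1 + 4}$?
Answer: $20384$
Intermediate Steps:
$K{\left(J \right)} = J^{2}$
$x{\left(F,m \right)} = - \frac{8}{3}$ ($x{\left(F,m \right)} = -3 + \frac{1}{-1 + 4} = -3 + \frac{1}{3} = - \frac{8}{3}$)
$\left(- 2 y + 4\right) x{\left(6,B{\left(4,-4 \right)} \right)} \left(K{\left(-28 \right)} - 1330\right) = \left(\left(-2\right) \left(-5\right) + 4\right) \left(- \frac{8}{3}\right) \left(\left(-28\right)^{2} - 1330\right) = \left(10 + 4\right) \left(- \frac{8}{3}\right) \left(784 - 1330\right) = 14 \left(- \frac{8}{3}\right) \left(-546\right) = \left(- \frac{112}{3}\right) \left(-546\right) = 20384$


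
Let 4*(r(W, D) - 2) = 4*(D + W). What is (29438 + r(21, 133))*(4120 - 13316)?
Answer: -272146424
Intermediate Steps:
r(W, D) = 2 + D + W (r(W, D) = 2 + (4*(D + W))/4 = 2 + (4*D + 4*W)/4 = 2 + (D + W) = 2 + D + W)
(29438 + r(21, 133))*(4120 - 13316) = (29438 + (2 + 133 + 21))*(4120 - 13316) = (29438 + 156)*(-9196) = 29594*(-9196) = -272146424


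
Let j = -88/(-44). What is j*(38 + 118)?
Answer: 312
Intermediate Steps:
j = 2 (j = -88*(-1/44) = 2)
j*(38 + 118) = 2*(38 + 118) = 2*156 = 312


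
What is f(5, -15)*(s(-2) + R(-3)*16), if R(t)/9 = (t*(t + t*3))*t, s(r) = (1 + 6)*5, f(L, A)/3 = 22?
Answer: -1024122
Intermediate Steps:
f(L, A) = 66 (f(L, A) = 3*22 = 66)
s(r) = 35 (s(r) = 7*5 = 35)
R(t) = 36*t³ (R(t) = 9*((t*(t + t*3))*t) = 9*((t*(t + 3*t))*t) = 9*((t*(4*t))*t) = 9*((4*t²)*t) = 9*(4*t³) = 36*t³)
f(5, -15)*(s(-2) + R(-3)*16) = 66*(35 + (36*(-3)³)*16) = 66*(35 + (36*(-27))*16) = 66*(35 - 972*16) = 66*(35 - 15552) = 66*(-15517) = -1024122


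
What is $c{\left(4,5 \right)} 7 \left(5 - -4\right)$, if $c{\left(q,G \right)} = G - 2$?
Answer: $189$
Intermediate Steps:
$c{\left(q,G \right)} = -2 + G$
$c{\left(4,5 \right)} 7 \left(5 - -4\right) = \left(-2 + 5\right) 7 \left(5 - -4\right) = 3 \cdot 7 \left(5 + 4\right) = 21 \cdot 9 = 189$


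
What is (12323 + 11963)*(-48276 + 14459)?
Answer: -821279662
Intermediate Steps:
(12323 + 11963)*(-48276 + 14459) = 24286*(-33817) = -821279662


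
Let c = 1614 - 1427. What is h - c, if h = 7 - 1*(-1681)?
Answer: 1501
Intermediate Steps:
h = 1688 (h = 7 + 1681 = 1688)
c = 187
h - c = 1688 - 1*187 = 1688 - 187 = 1501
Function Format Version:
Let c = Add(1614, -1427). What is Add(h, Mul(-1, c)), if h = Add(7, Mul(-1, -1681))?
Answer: 1501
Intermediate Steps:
h = 1688 (h = Add(7, 1681) = 1688)
c = 187
Add(h, Mul(-1, c)) = Add(1688, Mul(-1, 187)) = Add(1688, -187) = 1501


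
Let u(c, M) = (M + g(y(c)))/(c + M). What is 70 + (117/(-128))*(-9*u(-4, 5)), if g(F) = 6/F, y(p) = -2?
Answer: 5533/64 ≈ 86.453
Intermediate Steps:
u(c, M) = (-3 + M)/(M + c) (u(c, M) = (M + 6/(-2))/(c + M) = (M + 6*(-1/2))/(M + c) = (M - 3)/(M + c) = (-3 + M)/(M + c))
70 + (117/(-128))*(-9*u(-4, 5)) = 70 + (117/(-128))*(-9*(-3 + 5)/(5 - 4)) = 70 + (117*(-1/128))*(-9*2/1) = 70 - (-1053)*1*2/128 = 70 - (-1053)*2/128 = 70 - 117/128*(-18) = 70 + 1053/64 = 5533/64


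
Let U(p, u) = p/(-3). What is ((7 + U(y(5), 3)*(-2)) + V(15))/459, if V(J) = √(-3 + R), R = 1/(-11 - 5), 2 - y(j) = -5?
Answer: 35/1377 + 7*I/1836 ≈ 0.025418 + 0.0038126*I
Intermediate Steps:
y(j) = 7 (y(j) = 2 - 1*(-5) = 2 + 5 = 7)
R = -1/16 (R = 1/(-16) = -1/16 ≈ -0.062500)
V(J) = 7*I/4 (V(J) = √(-3 - 1/16) = √(-49/16) = 7*I/4)
U(p, u) = -p/3 (U(p, u) = p*(-⅓) = -p/3)
((7 + U(y(5), 3)*(-2)) + V(15))/459 = ((7 - ⅓*7*(-2)) + 7*I/4)/459 = ((7 - 7/3*(-2)) + 7*I/4)*(1/459) = ((7 + 14/3) + 7*I/4)*(1/459) = (35/3 + 7*I/4)*(1/459) = 35/1377 + 7*I/1836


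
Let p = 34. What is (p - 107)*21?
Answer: -1533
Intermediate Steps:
(p - 107)*21 = (34 - 107)*21 = -73*21 = -1533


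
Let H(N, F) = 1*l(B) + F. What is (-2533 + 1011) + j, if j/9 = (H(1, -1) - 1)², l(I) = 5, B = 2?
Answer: -1441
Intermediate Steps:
H(N, F) = 5 + F (H(N, F) = 1*5 + F = 5 + F)
j = 81 (j = 9*((5 - 1) - 1)² = 9*(4 - 1)² = 9*3² = 9*9 = 81)
(-2533 + 1011) + j = (-2533 + 1011) + 81 = -1522 + 81 = -1441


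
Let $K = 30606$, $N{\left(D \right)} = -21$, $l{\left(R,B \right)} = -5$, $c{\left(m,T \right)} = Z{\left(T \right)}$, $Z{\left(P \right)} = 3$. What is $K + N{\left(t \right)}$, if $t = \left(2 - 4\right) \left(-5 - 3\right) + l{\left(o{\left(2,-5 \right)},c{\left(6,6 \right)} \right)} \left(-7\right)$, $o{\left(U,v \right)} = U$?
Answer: $30585$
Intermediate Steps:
$c{\left(m,T \right)} = 3$
$t = 51$ ($t = \left(2 - 4\right) \left(-5 - 3\right) - -35 = \left(-2\right) \left(-8\right) + 35 = 16 + 35 = 51$)
$K + N{\left(t \right)} = 30606 - 21 = 30585$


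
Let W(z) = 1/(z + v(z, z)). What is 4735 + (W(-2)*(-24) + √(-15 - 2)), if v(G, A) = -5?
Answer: 33169/7 + I*√17 ≈ 4738.4 + 4.1231*I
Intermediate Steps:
W(z) = 1/(-5 + z) (W(z) = 1/(z - 5) = 1/(-5 + z))
4735 + (W(-2)*(-24) + √(-15 - 2)) = 4735 + (-24/(-5 - 2) + √(-15 - 2)) = 4735 + (-24/(-7) + √(-17)) = 4735 + (-⅐*(-24) + I*√17) = 4735 + (24/7 + I*√17) = 33169/7 + I*√17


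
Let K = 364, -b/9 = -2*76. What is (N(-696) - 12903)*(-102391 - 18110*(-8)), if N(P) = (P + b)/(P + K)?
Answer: -45510690213/83 ≈ -5.4832e+8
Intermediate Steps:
b = 1368 (b = -(-18)*76 = -9*(-152) = 1368)
N(P) = (1368 + P)/(364 + P) (N(P) = (P + 1368)/(P + 364) = (1368 + P)/(364 + P))
(N(-696) - 12903)*(-102391 - 18110*(-8)) = ((1368 - 696)/(364 - 696) - 12903)*(-102391 - 18110*(-8)) = (672/(-332) - 12903)*(-102391 + 144880) = (-1/332*672 - 12903)*42489 = (-168/83 - 12903)*42489 = -1071117/83*42489 = -45510690213/83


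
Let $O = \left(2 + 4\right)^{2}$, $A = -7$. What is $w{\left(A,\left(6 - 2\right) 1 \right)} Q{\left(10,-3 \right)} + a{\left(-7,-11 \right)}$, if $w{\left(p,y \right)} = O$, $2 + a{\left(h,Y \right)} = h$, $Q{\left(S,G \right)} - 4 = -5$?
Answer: $-45$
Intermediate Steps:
$Q{\left(S,G \right)} = -1$ ($Q{\left(S,G \right)} = 4 - 5 = -1$)
$O = 36$ ($O = 6^{2} = 36$)
$a{\left(h,Y \right)} = -2 + h$
$w{\left(p,y \right)} = 36$
$w{\left(A,\left(6 - 2\right) 1 \right)} Q{\left(10,-3 \right)} + a{\left(-7,-11 \right)} = 36 \left(-1\right) - 9 = -36 - 9 = -45$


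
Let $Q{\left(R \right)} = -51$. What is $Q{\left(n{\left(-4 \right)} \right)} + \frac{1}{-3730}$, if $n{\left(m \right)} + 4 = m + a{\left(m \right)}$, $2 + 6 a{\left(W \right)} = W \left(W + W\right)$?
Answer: $- \frac{190231}{3730} \approx -51.0$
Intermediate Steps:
$a{\left(W \right)} = - \frac{1}{3} + \frac{W^{2}}{3}$ ($a{\left(W \right)} = - \frac{1}{3} + \frac{W \left(W + W\right)}{6} = - \frac{1}{3} + \frac{W 2 W}{6} = - \frac{1}{3} + \frac{2 W^{2}}{6} = - \frac{1}{3} + \frac{W^{2}}{3}$)
$n{\left(m \right)} = - \frac{13}{3} + m + \frac{m^{2}}{3}$ ($n{\left(m \right)} = -4 + \left(m + \left(- \frac{1}{3} + \frac{m^{2}}{3}\right)\right) = -4 + \left(- \frac{1}{3} + m + \frac{m^{2}}{3}\right) = - \frac{13}{3} + m + \frac{m^{2}}{3}$)
$Q{\left(n{\left(-4 \right)} \right)} + \frac{1}{-3730} = -51 + \frac{1}{-3730} = -51 - \frac{1}{3730} = - \frac{190231}{3730}$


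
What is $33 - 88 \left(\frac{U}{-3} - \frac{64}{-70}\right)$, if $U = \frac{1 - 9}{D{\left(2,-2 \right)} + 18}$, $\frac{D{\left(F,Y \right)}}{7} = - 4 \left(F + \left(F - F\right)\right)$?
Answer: $- \frac{82357}{1995} \approx -41.282$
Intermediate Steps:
$D{\left(F,Y \right)} = - 28 F$ ($D{\left(F,Y \right)} = 7 \left(- 4 \left(F + \left(F - F\right)\right)\right) = 7 \left(- 4 \left(F + 0\right)\right) = 7 \left(- 4 F\right) = - 28 F$)
$U = \frac{4}{19}$ ($U = \frac{1 - 9}{\left(-28\right) 2 + 18} = - \frac{8}{-56 + 18} = - \frac{8}{-38} = \left(-8\right) \left(- \frac{1}{38}\right) = \frac{4}{19} \approx 0.21053$)
$33 - 88 \left(\frac{U}{-3} - \frac{64}{-70}\right) = 33 - 88 \left(\frac{4}{19 \left(-3\right)} - \frac{64}{-70}\right) = 33 - 88 \left(\frac{4}{19} \left(- \frac{1}{3}\right) - - \frac{32}{35}\right) = 33 - 88 \left(- \frac{4}{57} + \frac{32}{35}\right) = 33 - \frac{148192}{1995} = - \frac{82357}{1995}$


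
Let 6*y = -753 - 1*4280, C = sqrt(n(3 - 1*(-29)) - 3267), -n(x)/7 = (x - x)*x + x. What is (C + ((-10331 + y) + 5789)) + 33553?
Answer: 169033/6 + I*sqrt(3491) ≈ 28172.0 + 59.085*I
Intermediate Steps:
n(x) = -7*x (n(x) = -7*((x - x)*x + x) = -7*(0*x + x) = -7*(0 + x) = -7*x)
C = I*sqrt(3491) (C = sqrt(-7*(3 - 1*(-29)) - 3267) = sqrt(-7*(3 + 29) - 3267) = sqrt(-7*32 - 3267) = sqrt(-224 - 3267) = sqrt(-3491) = I*sqrt(3491) ≈ 59.085*I)
y = -5033/6 (y = (-753 - 1*4280)/6 = (-753 - 4280)/6 = (1/6)*(-5033) = -5033/6 ≈ -838.83)
(C + ((-10331 + y) + 5789)) + 33553 = (I*sqrt(3491) + ((-10331 - 5033/6) + 5789)) + 33553 = (I*sqrt(3491) + (-67019/6 + 5789)) + 33553 = (I*sqrt(3491) - 32285/6) + 33553 = (-32285/6 + I*sqrt(3491)) + 33553 = 169033/6 + I*sqrt(3491)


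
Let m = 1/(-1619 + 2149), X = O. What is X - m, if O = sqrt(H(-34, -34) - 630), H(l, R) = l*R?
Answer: -1/530 + sqrt(526) ≈ 22.933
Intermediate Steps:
H(l, R) = R*l
O = sqrt(526) (O = sqrt(-34*(-34) - 630) = sqrt(1156 - 630) = sqrt(526) ≈ 22.935)
X = sqrt(526) ≈ 22.935
m = 1/530 ≈ 0.0018868
X - m = sqrt(526) - 1*1/530 = sqrt(526) - 1/530 = -1/530 + sqrt(526)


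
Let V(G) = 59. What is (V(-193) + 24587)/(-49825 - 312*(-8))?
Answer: -24646/47329 ≈ -0.52074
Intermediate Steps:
(V(-193) + 24587)/(-49825 - 312*(-8)) = (59 + 24587)/(-49825 - 312*(-8)) = 24646/(-49825 + 2496) = 24646/(-47329) = 24646*(-1/47329) = -24646/47329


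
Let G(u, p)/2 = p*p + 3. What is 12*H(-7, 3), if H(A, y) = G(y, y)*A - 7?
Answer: -2100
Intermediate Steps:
G(u, p) = 6 + 2*p**2 (G(u, p) = 2*(p*p + 3) = 2*(p**2 + 3) = 2*(3 + p**2) = 6 + 2*p**2)
H(A, y) = -7 + A*(6 + 2*y**2) (H(A, y) = (6 + 2*y**2)*A - 7 = A*(6 + 2*y**2) - 7 = -7 + A*(6 + 2*y**2))
12*H(-7, 3) = 12*(-7 + 2*(-7)*(3 + 3**2)) = 12*(-7 + 2*(-7)*(3 + 9)) = 12*(-7 + 2*(-7)*12) = 12*(-7 - 168) = 12*(-175) = -2100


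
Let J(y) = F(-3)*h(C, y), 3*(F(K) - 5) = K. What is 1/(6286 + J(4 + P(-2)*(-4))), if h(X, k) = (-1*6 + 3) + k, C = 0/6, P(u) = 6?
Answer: 1/6194 ≈ 0.00016145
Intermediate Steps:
C = 0 (C = 0*(1/6) = 0)
h(X, k) = -3 + k (h(X, k) = (-6 + 3) + k = -3 + k)
F(K) = 5 + K/3
J(y) = -12 + 4*y (J(y) = (5 + (1/3)*(-3))*(-3 + y) = (5 - 1)*(-3 + y) = 4*(-3 + y) = -12 + 4*y)
1/(6286 + J(4 + P(-2)*(-4))) = 1/(6286 + (-12 + 4*(4 + 6*(-4)))) = 1/(6286 + (-12 + 4*(4 - 24))) = 1/(6286 + (-12 + 4*(-20))) = 1/(6286 + (-12 - 80)) = 1/(6286 - 92) = 1/6194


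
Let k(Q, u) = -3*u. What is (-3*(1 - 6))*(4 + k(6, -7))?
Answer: 375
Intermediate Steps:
(-3*(1 - 6))*(4 + k(6, -7)) = (-3*(1 - 6))*(4 - 3*(-7)) = (-3*(-5))*(4 + 21) = 15*25 = 375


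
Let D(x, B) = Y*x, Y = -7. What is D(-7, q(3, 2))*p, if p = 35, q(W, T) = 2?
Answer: 1715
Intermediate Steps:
D(x, B) = -7*x
D(-7, q(3, 2))*p = -7*(-7)*35 = 49*35 = 1715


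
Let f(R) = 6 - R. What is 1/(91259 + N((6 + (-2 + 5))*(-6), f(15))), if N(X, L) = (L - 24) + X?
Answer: 1/91172 ≈ 1.0968e-5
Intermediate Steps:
N(X, L) = -24 + L + X (N(X, L) = (-24 + L) + X = -24 + L + X)
1/(91259 + N((6 + (-2 + 5))*(-6), f(15))) = 1/(91259 + (-24 + (6 - 1*15) + (6 + (-2 + 5))*(-6))) = 1/(91259 + (-24 + (6 - 15) + (6 + 3)*(-6))) = 1/(91259 + (-24 - 9 + 9*(-6))) = 1/(91259 + (-24 - 9 - 54)) = 1/(91259 - 87) = 1/91172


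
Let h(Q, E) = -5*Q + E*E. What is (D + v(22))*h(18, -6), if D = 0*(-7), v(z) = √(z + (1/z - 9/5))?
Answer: -27*√244970/55 ≈ -242.97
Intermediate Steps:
h(Q, E) = E² - 5*Q (h(Q, E) = -5*Q + E² = E² - 5*Q)
v(z) = √(-9/5 + z + 1/z) (v(z) = √(z + (1/z - 9*⅕)) = √(z + (1/z - 9/5)) = √(z + (-9/5 + 1/z)) = √(-9/5 + z + 1/z))
D = 0
(D + v(22))*h(18, -6) = (0 + √(-45 + 25*22 + 25/22)/5)*((-6)² - 5*18) = (0 + √(-45 + 550 + 25*(1/22))/5)*(36 - 90) = (0 + √(-45 + 550 + 25/22)/5)*(-54) = (0 + √(11135/22)/5)*(-54) = (0 + (√244970/22)/5)*(-54) = (0 + √244970/110)*(-54) = (√244970/110)*(-54) = -27*√244970/55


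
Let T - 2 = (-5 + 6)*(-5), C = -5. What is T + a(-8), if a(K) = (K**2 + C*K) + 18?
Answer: 119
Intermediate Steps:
a(K) = 18 + K**2 - 5*K (a(K) = (K**2 - 5*K) + 18 = 18 + K**2 - 5*K)
T = -3 (T = 2 + (-5 + 6)*(-5) = 2 + 1*(-5) = 2 - 5 = -3)
T + a(-8) = -3 + (18 + (-8)**2 - 5*(-8)) = -3 + (18 + 64 + 40) = -3 + 122 = 119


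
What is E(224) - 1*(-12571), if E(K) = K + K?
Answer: 13019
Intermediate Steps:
E(K) = 2*K
E(224) - 1*(-12571) = 2*224 - 1*(-12571) = 448 + 12571 = 13019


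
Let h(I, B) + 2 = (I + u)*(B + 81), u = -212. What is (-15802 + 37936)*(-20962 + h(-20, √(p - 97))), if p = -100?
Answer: -879959304 - 5135088*I*√197 ≈ -8.7996e+8 - 7.2074e+7*I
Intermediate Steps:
h(I, B) = -2 + (-212 + I)*(81 + B) (h(I, B) = -2 + (I - 212)*(B + 81) = -2 + (-212 + I)*(81 + B))
(-15802 + 37936)*(-20962 + h(-20, √(p - 97))) = (-15802 + 37936)*(-20962 + (-17174 - 212*√(-100 - 97) + 81*(-20) + √(-100 - 97)*(-20))) = 22134*(-20962 + (-17174 - 212*I*√197 - 1620 + √(-197)*(-20))) = 22134*(-20962 + (-17174 - 212*I*√197 - 1620 + (I*√197)*(-20))) = 22134*(-20962 + (-17174 - 212*I*√197 - 1620 - 20*I*√197)) = 22134*(-20962 + (-18794 - 232*I*√197)) = 22134*(-39756 - 232*I*√197) = -879959304 - 5135088*I*√197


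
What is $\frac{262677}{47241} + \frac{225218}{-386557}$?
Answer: $\frac{30300036517}{6087113079} \approx 4.9777$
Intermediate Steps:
$\frac{262677}{47241} + \frac{225218}{-386557} = 262677 \cdot \frac{1}{47241} + 225218 \left(- \frac{1}{386557}\right) = \frac{87559}{15747} - \frac{225218}{386557} = \frac{30300036517}{6087113079}$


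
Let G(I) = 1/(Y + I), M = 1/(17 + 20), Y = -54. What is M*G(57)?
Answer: 1/111 ≈ 0.0090090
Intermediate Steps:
M = 1/37 ≈ 0.027027
G(I) = 1/(-54 + I)
M*G(57) = 1/(37*(-54 + 57)) = (1/37)/3 = (1/37)*(⅓) = 1/111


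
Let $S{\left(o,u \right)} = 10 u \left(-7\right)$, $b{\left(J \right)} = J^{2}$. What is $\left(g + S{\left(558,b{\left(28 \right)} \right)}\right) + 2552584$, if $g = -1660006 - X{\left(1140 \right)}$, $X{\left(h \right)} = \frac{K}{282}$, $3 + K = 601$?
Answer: $\frac{118115119}{141} \approx 8.377 \cdot 10^{5}$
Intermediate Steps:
$K = 598$ ($K = -3 + 601 = 598$)
$S{\left(o,u \right)} = - 70 u$
$X{\left(h \right)} = \frac{299}{141}$ ($X{\left(h \right)} = \frac{598}{282} = 598 \cdot \frac{1}{282} = \frac{299}{141}$)
$g = - \frac{234061145}{141}$ ($g = -1660006 - \frac{299}{141} = - \frac{234061145}{141} \approx -1.66 \cdot 10^{6}$)
$\left(g + S{\left(558,b{\left(28 \right)} \right)}\right) + 2552584 = \left(- \frac{234061145}{141} - 70 \cdot 28^{2}\right) + 2552584 = \left(- \frac{234061145}{141} - 54880\right) + 2552584 = - \frac{241799225}{141} + 2552584 = \frac{118115119}{141}$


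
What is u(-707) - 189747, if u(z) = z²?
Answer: 310102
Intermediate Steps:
u(-707) - 189747 = (-707)² - 189747 = 499849 - 189747 = 310102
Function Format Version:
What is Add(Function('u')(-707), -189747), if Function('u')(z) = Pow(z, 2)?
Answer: 310102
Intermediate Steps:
Add(Function('u')(-707), -189747) = Add(Pow(-707, 2), -189747) = Add(499849, -189747) = 310102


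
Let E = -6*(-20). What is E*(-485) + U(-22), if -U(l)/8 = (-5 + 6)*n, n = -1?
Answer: -58192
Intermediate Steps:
U(l) = 8 (U(l) = -8*(-5 + 6)*(-1) = -8*(-1) = 8)
E = 120
E*(-485) + U(-22) = 120*(-485) + 8 = -58200 + 8 = -58192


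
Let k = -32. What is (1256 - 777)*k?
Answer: -15328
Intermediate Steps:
(1256 - 777)*k = (1256 - 777)*(-32) = 479*(-32) = -15328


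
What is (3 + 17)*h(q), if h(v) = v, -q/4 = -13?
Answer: 1040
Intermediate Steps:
q = 52 (q = -4*(-13) = 52)
(3 + 17)*h(q) = (3 + 17)*52 = 20*52 = 1040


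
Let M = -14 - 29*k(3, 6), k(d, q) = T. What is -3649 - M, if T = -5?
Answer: -3780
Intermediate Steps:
k(d, q) = -5
M = 131 (M = -14 - 29*(-5) = -14 + 145 = 131)
-3649 - M = -3649 - 1*131 = -3649 - 131 = -3780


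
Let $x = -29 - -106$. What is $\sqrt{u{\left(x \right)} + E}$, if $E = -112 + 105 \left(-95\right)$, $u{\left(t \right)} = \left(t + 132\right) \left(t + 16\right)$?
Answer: $5 \sqrt{374} \approx 96.695$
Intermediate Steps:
$x = 77$ ($x = -29 + 106 = 77$)
$u{\left(t \right)} = \left(16 + t\right) \left(132 + t\right)$ ($u{\left(t \right)} = \left(132 + t\right) \left(16 + t\right) = \left(16 + t\right) \left(132 + t\right)$)
$E = -10087$ ($E = -112 - 9975 = -10087$)
$\sqrt{u{\left(x \right)} + E} = \sqrt{\left(2112 + 77^{2} + 148 \cdot 77\right) - 10087} = \sqrt{\left(2112 + 5929 + 11396\right) - 10087} = \sqrt{19437 - 10087} = \sqrt{9350} = 5 \sqrt{374}$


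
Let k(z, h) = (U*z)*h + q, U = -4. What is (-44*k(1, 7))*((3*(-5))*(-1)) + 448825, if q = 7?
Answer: 462685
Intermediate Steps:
k(z, h) = 7 - 4*h*z (k(z, h) = (-4*z)*h + 7 = -4*h*z + 7 = 7 - 4*h*z)
(-44*k(1, 7))*((3*(-5))*(-1)) + 448825 = (-44*(7 - 4*7*1))*((3*(-5))*(-1)) + 448825 = (-44*(7 - 28))*(-15*(-1)) + 448825 = -44*(-21)*15 + 448825 = 924*15 + 448825 = 13860 + 448825 = 462685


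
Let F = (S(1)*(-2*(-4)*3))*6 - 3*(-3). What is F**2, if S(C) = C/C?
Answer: 23409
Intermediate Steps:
S(C) = 1
F = 153 (F = (1*(-2*(-4)*3))*6 - 3*(-3) = (1*(8*3))*6 + 9 = (1*24)*6 + 9 = 24*6 + 9 = 144 + 9 = 153)
F**2 = 153**2 = 23409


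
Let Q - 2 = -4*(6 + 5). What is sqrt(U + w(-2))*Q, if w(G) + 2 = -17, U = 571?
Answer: -84*sqrt(138) ≈ -986.78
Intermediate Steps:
w(G) = -19 (w(G) = -2 - 17 = -19)
Q = -42 (Q = 2 - 4*(6 + 5) = 2 - 4*11 = 2 - 44 = -42)
sqrt(U + w(-2))*Q = sqrt(571 - 19)*(-42) = sqrt(552)*(-42) = (2*sqrt(138))*(-42) = -84*sqrt(138)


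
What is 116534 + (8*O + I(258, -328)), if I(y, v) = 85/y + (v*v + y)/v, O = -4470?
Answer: 1701905905/21156 ≈ 80446.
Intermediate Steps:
I(y, v) = 85/y + (y + v²)/v (I(y, v) = 85/y + (v² + y)/v = 85/y + (y + v²)/v)
116534 + (8*O + I(258, -328)) = 116534 + (8*(-4470) + (-328 + 85/258 + 258/(-328))) = 116534 + (-35760 + (-328 + 85*(1/258) + 258*(-1/328))) = 116534 + (-35760 + (-328 + 85/258 - 129/164)) = 116534 + (-35760 - 6948839/21156) = 116534 - 763487399/21156 = 1701905905/21156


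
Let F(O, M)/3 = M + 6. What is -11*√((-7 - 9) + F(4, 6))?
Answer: -22*√5 ≈ -49.193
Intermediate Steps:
F(O, M) = 18 + 3*M (F(O, M) = 3*(M + 6) = 3*(6 + M) = 18 + 3*M)
-11*√((-7 - 9) + F(4, 6)) = -11*√((-7 - 9) + (18 + 3*6)) = -11*√(-16 + (18 + 18)) = -11*√(-16 + 36) = -22*√5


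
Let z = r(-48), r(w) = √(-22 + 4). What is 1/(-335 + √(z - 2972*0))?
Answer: -1/(335 - 2^(¼)*√3*√I) ≈ -0.0029981 - 1.3092e-5*I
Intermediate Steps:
r(w) = 3*I*√2 (r(w) = √(-18) = 3*I*√2)
z = 3*I*√2 ≈ 4.2426*I
1/(-335 + √(z - 2972*0)) = 1/(-335 + √(3*I*√2 - 2972*0)) = 1/(-335 + √(3*I*√2 + 0)) = 1/(-335 + √(3*I*√2)) = 1/(-335 + 2^(¼)*√3*√I)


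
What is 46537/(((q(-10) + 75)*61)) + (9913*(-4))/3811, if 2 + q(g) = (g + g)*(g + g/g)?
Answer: -434596809/58815163 ≈ -7.3892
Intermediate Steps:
q(g) = -2 + 2*g*(1 + g) (q(g) = -2 + (g + g)*(g + g/g) = -2 + (2*g)*(g + 1) = -2 + (2*g)*(1 + g) = -2 + 2*g*(1 + g))
46537/(((q(-10) + 75)*61)) + (9913*(-4))/3811 = 46537/((((-2 + 2*(-10) + 2*(-10)²) + 75)*61)) + (9913*(-4))/3811 = 46537/((((-2 - 20 + 2*100) + 75)*61)) - 39652*1/3811 = 46537/((((-2 - 20 + 200) + 75)*61)) - 39652/3811 = 46537/(((178 + 75)*61)) - 39652/3811 = 46537/((253*61)) - 39652/3811 = 46537/15433 - 39652/3811 = -434596809/58815163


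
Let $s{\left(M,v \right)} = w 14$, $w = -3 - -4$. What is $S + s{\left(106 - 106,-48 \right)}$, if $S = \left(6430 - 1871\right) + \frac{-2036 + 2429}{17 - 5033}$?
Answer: $\frac{7645925}{1672} \approx 4572.9$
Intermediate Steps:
$w = 1$ ($w = -3 + 4 = 1$)
$s{\left(M,v \right)} = 14$ ($s{\left(M,v \right)} = 1 \cdot 14 = 14$)
$S = \frac{7622517}{1672}$ ($S = 4559 + \frac{393}{-5016} = 4559 + 393 \left(- \frac{1}{5016}\right) = 4559 - \frac{131}{1672} = \frac{7622517}{1672} \approx 4558.9$)
$S + s{\left(106 - 106,-48 \right)} = \frac{7622517}{1672} + 14 = \frac{7645925}{1672}$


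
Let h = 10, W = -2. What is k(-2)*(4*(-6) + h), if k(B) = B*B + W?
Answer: -28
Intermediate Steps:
k(B) = -2 + B² (k(B) = B*B - 2 = B² - 2 = -2 + B²)
k(-2)*(4*(-6) + h) = (-2 + (-2)²)*(4*(-6) + 10) = (-2 + 4)*(-24 + 10) = 2*(-14) = -28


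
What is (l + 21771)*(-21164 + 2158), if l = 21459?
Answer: -821629380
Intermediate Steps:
(l + 21771)*(-21164 + 2158) = (21459 + 21771)*(-21164 + 2158) = 43230*(-19006) = -821629380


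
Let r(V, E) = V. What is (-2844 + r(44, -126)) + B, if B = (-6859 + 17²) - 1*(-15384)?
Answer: 6014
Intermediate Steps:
B = 8814 (B = (-6859 + 289) + 15384 = -6570 + 15384 = 8814)
(-2844 + r(44, -126)) + B = (-2844 + 44) + 8814 = -2800 + 8814 = 6014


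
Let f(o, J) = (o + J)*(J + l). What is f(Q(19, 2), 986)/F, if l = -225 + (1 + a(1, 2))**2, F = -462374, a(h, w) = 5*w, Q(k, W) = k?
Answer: -443205/231187 ≈ -1.9171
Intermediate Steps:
l = -104 (l = -225 + (1 + 5*2)**2 = -225 + (1 + 10)**2 = -225 + 11**2 = -225 + 121 = -104)
f(o, J) = (-104 + J)*(J + o) (f(o, J) = (o + J)*(J - 104) = (J + o)*(-104 + J) = (-104 + J)*(J + o))
f(Q(19, 2), 986)/F = (986**2 - 104*986 - 104*19 + 986*19)/(-462374) = (972196 - 102544 - 1976 + 18734)*(-1/462374) = 886410*(-1/462374) = -443205/231187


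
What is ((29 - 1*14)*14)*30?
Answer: 6300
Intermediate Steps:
((29 - 1*14)*14)*30 = ((29 - 14)*14)*30 = (15*14)*30 = 210*30 = 6300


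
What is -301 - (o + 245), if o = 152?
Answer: -698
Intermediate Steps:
-301 - (o + 245) = -301 - (152 + 245) = -301 - 1*397 = -301 - 397 = -698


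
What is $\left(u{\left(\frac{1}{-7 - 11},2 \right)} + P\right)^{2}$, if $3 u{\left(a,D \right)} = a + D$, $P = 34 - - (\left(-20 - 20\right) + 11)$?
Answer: $\frac{93025}{2916} \approx 31.902$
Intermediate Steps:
$P = 5$ ($P = 34 - - (-40 + 11) = 34 - \left(-1\right) \left(-29\right) = 34 - 29 = 5$)
$u{\left(a,D \right)} = \frac{D}{3} + \frac{a}{3}$ ($u{\left(a,D \right)} = \frac{a + D}{3} = \frac{D + a}{3} = \frac{D}{3} + \frac{a}{3}$)
$\left(u{\left(\frac{1}{-7 - 11},2 \right)} + P\right)^{2} = \left(\left(\frac{1}{3} \cdot 2 + \frac{1}{3 \left(-7 - 11\right)}\right) + 5\right)^{2} = \left(\left(\frac{2}{3} + \frac{1}{3 \left(-18\right)}\right) + 5\right)^{2} = \left(\left(\frac{2}{3} + \frac{1}{3} \left(- \frac{1}{18}\right)\right) + 5\right)^{2} = \left(\left(\frac{2}{3} - \frac{1}{54}\right) + 5\right)^{2} = \left(\frac{35}{54} + 5\right)^{2} = \left(\frac{305}{54}\right)^{2} = \frac{93025}{2916}$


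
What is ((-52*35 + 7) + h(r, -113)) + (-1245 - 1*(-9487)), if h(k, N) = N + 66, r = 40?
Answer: 6382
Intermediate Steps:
h(k, N) = 66 + N
((-52*35 + 7) + h(r, -113)) + (-1245 - 1*(-9487)) = ((-52*35 + 7) + (66 - 113)) + (-1245 - 1*(-9487)) = ((-1820 + 7) - 47) + (-1245 + 9487) = (-1813 - 47) + 8242 = -1860 + 8242 = 6382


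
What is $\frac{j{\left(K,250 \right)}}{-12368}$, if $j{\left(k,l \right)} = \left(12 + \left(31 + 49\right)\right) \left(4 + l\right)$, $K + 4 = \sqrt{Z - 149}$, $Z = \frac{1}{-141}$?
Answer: $- \frac{2921}{1546} \approx -1.8894$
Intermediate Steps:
$Z = - \frac{1}{141} \approx -0.0070922$
$K = -4 + \frac{i \sqrt{2962410}}{141}$ ($K = -4 + \sqrt{- \frac{1}{141} - 149} = -4 + \sqrt{- \frac{21010}{141}} = -4 + \frac{i \sqrt{2962410}}{141} \approx -4.0 + 12.207 i$)
$j{\left(k,l \right)} = 368 + 92 l$ ($j{\left(k,l \right)} = \left(12 + 80\right) \left(4 + l\right) = 92 \left(4 + l\right) = 368 + 92 l$)
$\frac{j{\left(K,250 \right)}}{-12368} = \frac{368 + 92 \cdot 250}{-12368} = \left(368 + 23000\right) \left(- \frac{1}{12368}\right) = 23368 \left(- \frac{1}{12368}\right) = - \frac{2921}{1546}$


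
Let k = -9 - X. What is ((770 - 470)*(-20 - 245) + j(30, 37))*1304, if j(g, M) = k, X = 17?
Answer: -103701904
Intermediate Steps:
k = -26 (k = -9 - 1*17 = -9 - 17 = -26)
j(g, M) = -26
((770 - 470)*(-20 - 245) + j(30, 37))*1304 = ((770 - 470)*(-20 - 245) - 26)*1304 = (300*(-265) - 26)*1304 = (-79500 - 26)*1304 = -79526*1304 = -103701904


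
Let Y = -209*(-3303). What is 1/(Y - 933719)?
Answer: -1/243392 ≈ -4.1086e-6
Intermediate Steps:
Y = 690327
1/(Y - 933719) = 1/(690327 - 933719) = 1/(-243392) = -1/243392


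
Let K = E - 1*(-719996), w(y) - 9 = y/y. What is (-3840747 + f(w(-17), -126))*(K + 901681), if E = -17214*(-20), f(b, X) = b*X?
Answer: -7553220555699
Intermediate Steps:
w(y) = 10 (w(y) = 9 + y/y = 9 + 1 = 10)
f(b, X) = X*b
E = 344280
K = 1064276 (K = 344280 - 1*(-719996) = 344280 + 719996 = 1064276)
(-3840747 + f(w(-17), -126))*(K + 901681) = (-3840747 - 126*10)*(1064276 + 901681) = (-3840747 - 1260)*1965957 = -3842007*1965957 = -7553220555699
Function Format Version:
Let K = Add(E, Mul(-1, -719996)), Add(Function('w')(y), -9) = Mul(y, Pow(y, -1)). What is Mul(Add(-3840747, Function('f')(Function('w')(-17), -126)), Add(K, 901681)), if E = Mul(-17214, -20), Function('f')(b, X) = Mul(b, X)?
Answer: -7553220555699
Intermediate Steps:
Function('w')(y) = 10 (Function('w')(y) = Add(9, Mul(y, Pow(y, -1))) = Add(9, 1) = 10)
Function('f')(b, X) = Mul(X, b)
E = 344280
K = 1064276 (K = Add(344280, Mul(-1, -719996)) = Add(344280, 719996) = 1064276)
Mul(Add(-3840747, Function('f')(Function('w')(-17), -126)), Add(K, 901681)) = Mul(Add(-3840747, Mul(-126, 10)), Add(1064276, 901681)) = Mul(Add(-3840747, -1260), 1965957) = Mul(-3842007, 1965957) = -7553220555699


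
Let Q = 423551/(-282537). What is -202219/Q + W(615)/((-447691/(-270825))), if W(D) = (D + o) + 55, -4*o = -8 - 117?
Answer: 102635892932274567/758479882964 ≈ 1.3532e+5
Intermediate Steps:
o = 125/4 (o = -(-8 - 117)/4 = -1/4*(-125) = 125/4 ≈ 31.250)
W(D) = 345/4 + D (W(D) = (D + 125/4) + 55 = (125/4 + D) + 55 = 345/4 + D)
Q = -423551/282537 (Q = 423551*(-1/282537) = -423551/282537 ≈ -1.4991)
-202219/Q + W(615)/((-447691/(-270825))) = -202219/(-423551/282537) + (345/4 + 615)/((-447691/(-270825))) = -202219*(-282537/423551) + 2805/(4*((-447691*(-1/270825)))) = 57134349603/423551 + 2805/(4*(447691/270825)) = 57134349603/423551 + (2805/4)*(270825/447691) = 57134349603/423551 + 759664125/1790764 = 102635892932274567/758479882964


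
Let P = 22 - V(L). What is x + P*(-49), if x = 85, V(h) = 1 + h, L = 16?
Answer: -160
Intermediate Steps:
P = 5 (P = 22 - (1 + 16) = 22 - 1*17 = 22 - 17 = 5)
x + P*(-49) = 85 + 5*(-49) = 85 - 245 = -160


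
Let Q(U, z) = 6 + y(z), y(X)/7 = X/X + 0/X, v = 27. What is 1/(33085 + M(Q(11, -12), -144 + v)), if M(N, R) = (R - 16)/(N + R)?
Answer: 104/3440973 ≈ 3.0224e-5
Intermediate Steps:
y(X) = 7 (y(X) = 7*(X/X + 0/X) = 7*(1 + 0) = 7*1 = 7)
Q(U, z) = 13 (Q(U, z) = 6 + 7 = 13)
M(N, R) = (-16 + R)/(N + R)
1/(33085 + M(Q(11, -12), -144 + v)) = 1/(33085 + (-16 + (-144 + 27))/(13 + (-144 + 27))) = 1/(33085 + (-16 - 117)/(13 - 117)) = 1/(33085 - 133/(-104)) = 1/(33085 - 1/104*(-133)) = 1/(33085 + 133/104) = 1/(3440973/104) = 104/3440973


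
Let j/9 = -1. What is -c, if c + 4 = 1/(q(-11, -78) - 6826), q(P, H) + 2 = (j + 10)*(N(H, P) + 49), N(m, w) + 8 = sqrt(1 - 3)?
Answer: 184260271/46063371 + I*sqrt(2)/46063371 ≈ 4.0001 + 3.0701e-8*I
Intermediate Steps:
j = -9 (j = 9*(-1) = -9)
N(m, w) = -8 + I*sqrt(2) (N(m, w) = -8 + sqrt(1 - 3) = -8 + sqrt(-2) = -8 + I*sqrt(2))
q(P, H) = 39 + I*sqrt(2) (q(P, H) = -2 + (-9 + 10)*((-8 + I*sqrt(2)) + 49) = -2 + 1*(41 + I*sqrt(2)) = -2 + (41 + I*sqrt(2)) = 39 + I*sqrt(2))
c = -4 + 1/(-6787 + I*sqrt(2)) (c = -4 + 1/((39 + I*sqrt(2)) - 6826) = -4 + 1/(-6787 + I*sqrt(2)) ≈ -4.0001 - 3.0701e-8*I)
-c = -(-184260271/46063371 - I*sqrt(2)/46063371) = 184260271/46063371 + I*sqrt(2)/46063371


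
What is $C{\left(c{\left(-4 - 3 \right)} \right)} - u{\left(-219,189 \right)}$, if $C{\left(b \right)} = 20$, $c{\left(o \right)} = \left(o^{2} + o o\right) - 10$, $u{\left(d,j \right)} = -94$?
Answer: $114$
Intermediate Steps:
$c{\left(o \right)} = -10 + 2 o^{2}$ ($c{\left(o \right)} = \left(o^{2} + o^{2}\right) - 10 = 2 o^{2} - 10 = -10 + 2 o^{2}$)
$C{\left(c{\left(-4 - 3 \right)} \right)} - u{\left(-219,189 \right)} = 20 - -94 = 20 + 94 = 114$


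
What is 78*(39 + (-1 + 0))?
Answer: 2964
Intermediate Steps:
78*(39 + (-1 + 0)) = 78*(39 - 1) = 78*38 = 2964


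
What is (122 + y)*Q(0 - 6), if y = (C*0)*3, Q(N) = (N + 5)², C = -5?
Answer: 122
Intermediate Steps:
Q(N) = (5 + N)²
y = 0 (y = -5*0*3 = 0*3 = 0)
(122 + y)*Q(0 - 6) = (122 + 0)*(5 + (0 - 6))² = 122*(5 - 6)² = 122*(-1)² = 122*1 = 122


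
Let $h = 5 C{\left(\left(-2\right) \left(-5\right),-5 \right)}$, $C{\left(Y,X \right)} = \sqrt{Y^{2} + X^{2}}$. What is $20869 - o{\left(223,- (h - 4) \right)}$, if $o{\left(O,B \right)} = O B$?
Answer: $19977 + 5575 \sqrt{5} \approx 32443.0$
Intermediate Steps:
$C{\left(Y,X \right)} = \sqrt{X^{2} + Y^{2}}$
$h = 25 \sqrt{5}$ ($h = 5 \sqrt{\left(-5\right)^{2} + \left(\left(-2\right) \left(-5\right)\right)^{2}} = 5 \sqrt{25 + 10^{2}} = 5 \sqrt{25 + 100} = 5 \sqrt{125} = 5 \cdot 5 \sqrt{5} = 25 \sqrt{5} \approx 55.902$)
$o{\left(O,B \right)} = B O$
$20869 - o{\left(223,- (h - 4) \right)} = 20869 - - (25 \sqrt{5} - 4) 223 = 20869 - - (-4 + 25 \sqrt{5}) 223 = 20869 - \left(4 - 25 \sqrt{5}\right) 223 = 20869 - \left(892 - 5575 \sqrt{5}\right) = 19977 + 5575 \sqrt{5}$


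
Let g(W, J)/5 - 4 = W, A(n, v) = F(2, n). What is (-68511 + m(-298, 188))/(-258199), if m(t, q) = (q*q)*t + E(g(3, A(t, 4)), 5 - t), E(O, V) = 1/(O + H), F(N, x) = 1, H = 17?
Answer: 551253195/13426348 ≈ 41.058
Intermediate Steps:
A(n, v) = 1
g(W, J) = 20 + 5*W
E(O, V) = 1/(17 + O) (E(O, V) = 1/(O + 17) = 1/(17 + O))
m(t, q) = 1/52 + t*q² (m(t, q) = (q*q)*t + 1/(17 + (20 + 5*3)) = q²*t + 1/(17 + (20 + 15)) = t*q² + 1/(17 + 35) = t*q² + 1/52 = 1/52 + t*q²)
(-68511 + m(-298, 188))/(-258199) = (-68511 + (1/52 - 298*188²))/(-258199) = (-68511 + (1/52 - 298*35344))*(-1/258199) = (-68511 + (1/52 - 10532512))*(-1/258199) = (-68511 - 547690623/52)*(-1/258199) = -551253195/52*(-1/258199) = 551253195/13426348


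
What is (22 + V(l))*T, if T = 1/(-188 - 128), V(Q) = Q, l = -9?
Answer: -13/316 ≈ -0.041139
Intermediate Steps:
T = -1/316 (T = 1/(-316) = -1/316 ≈ -0.0031646)
(22 + V(l))*T = (22 - 9)*(-1/316) = 13*(-1/316) = -13/316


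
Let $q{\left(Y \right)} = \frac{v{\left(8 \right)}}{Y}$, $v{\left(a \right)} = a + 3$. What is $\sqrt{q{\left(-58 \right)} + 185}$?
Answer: $\frac{3 \sqrt{69078}}{58} \approx 13.594$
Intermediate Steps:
$v{\left(a \right)} = 3 + a$
$q{\left(Y \right)} = \frac{11}{Y}$ ($q{\left(Y \right)} = \frac{3 + 8}{Y} = \frac{11}{Y}$)
$\sqrt{q{\left(-58 \right)} + 185} = \sqrt{\frac{11}{-58} + 185} = \sqrt{11 \left(- \frac{1}{58}\right) + 185} = \sqrt{- \frac{11}{58} + 185} = \sqrt{\frac{10719}{58}} = \frac{3 \sqrt{69078}}{58}$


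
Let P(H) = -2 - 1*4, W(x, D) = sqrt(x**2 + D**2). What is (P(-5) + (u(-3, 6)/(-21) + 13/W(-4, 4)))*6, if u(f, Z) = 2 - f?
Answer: -262/7 + 39*sqrt(2)/4 ≈ -23.640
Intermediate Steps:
W(x, D) = sqrt(D**2 + x**2)
P(H) = -6 (P(H) = -2 - 4 = -6)
(P(-5) + (u(-3, 6)/(-21) + 13/W(-4, 4)))*6 = (-6 + ((2 - 1*(-3))/(-21) + 13/(sqrt(4**2 + (-4)**2))))*6 = (-6 + ((2 + 3)*(-1/21) + 13/(sqrt(16 + 16))))*6 = (-6 + (5*(-1/21) + 13/(sqrt(32))))*6 = (-6 + (-5/21 + 13/((4*sqrt(2)))))*6 = (-6 + (-5/21 + 13*(sqrt(2)/8)))*6 = (-6 + (-5/21 + 13*sqrt(2)/8))*6 = (-131/21 + 13*sqrt(2)/8)*6 = -262/7 + 39*sqrt(2)/4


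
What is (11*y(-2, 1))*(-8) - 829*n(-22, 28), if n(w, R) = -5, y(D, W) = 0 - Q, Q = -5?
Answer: 3705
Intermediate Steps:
y(D, W) = 5 (y(D, W) = 0 - 1*(-5) = 0 + 5 = 5)
(11*y(-2, 1))*(-8) - 829*n(-22, 28) = (11*5)*(-8) - 829*(-5) = 55*(-8) + 4145 = -440 + 4145 = 3705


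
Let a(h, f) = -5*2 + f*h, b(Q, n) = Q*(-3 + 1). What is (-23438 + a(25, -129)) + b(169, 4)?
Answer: -27011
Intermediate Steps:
b(Q, n) = -2*Q (b(Q, n) = Q*(-2) = -2*Q)
a(h, f) = -10 + f*h
(-23438 + a(25, -129)) + b(169, 4) = (-23438 + (-10 - 129*25)) - 2*169 = (-23438 + (-10 - 3225)) - 338 = (-23438 - 3235) - 338 = -26673 - 338 = -27011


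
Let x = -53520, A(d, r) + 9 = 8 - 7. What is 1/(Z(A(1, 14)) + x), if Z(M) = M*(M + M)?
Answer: -1/53392 ≈ -1.8729e-5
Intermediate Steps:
A(d, r) = -8 (A(d, r) = -9 + (8 - 7) = -9 + 1 = -8)
Z(M) = 2*M² (Z(M) = M*(2*M) = 2*M²)
1/(Z(A(1, 14)) + x) = 1/(2*(-8)² - 53520) = 1/(2*64 - 53520) = 1/(128 - 53520) = 1/(-53392) = -1/53392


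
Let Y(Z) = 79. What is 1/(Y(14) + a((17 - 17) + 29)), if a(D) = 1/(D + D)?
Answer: 58/4583 ≈ 0.012655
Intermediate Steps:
a(D) = 1/(2*D)
1/(Y(14) + a((17 - 17) + 29)) = 1/(79 + 1/(2*((17 - 17) + 29))) = 1/(79 + 1/(2*(0 + 29))) = 1/(79 + (½)/29) = 1/(79 + (½)*(1/29)) = 1/(79 + 1/58) = 1/(4583/58) = 58/4583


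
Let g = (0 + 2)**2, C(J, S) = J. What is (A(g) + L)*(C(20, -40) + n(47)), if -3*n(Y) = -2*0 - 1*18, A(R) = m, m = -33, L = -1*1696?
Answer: -44954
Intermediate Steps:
L = -1696
g = 4 (g = 2**2 = 4)
A(R) = -33
n(Y) = 6 (n(Y) = -(-2*0 - 1*18)/3 = -(0 - 18)/3 = -1/3*(-18) = 6)
(A(g) + L)*(C(20, -40) + n(47)) = (-33 - 1696)*(20 + 6) = -1729*26 = -44954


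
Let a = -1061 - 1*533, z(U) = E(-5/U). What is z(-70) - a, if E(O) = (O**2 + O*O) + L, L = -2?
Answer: 156017/98 ≈ 1592.0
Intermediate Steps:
E(O) = -2 + 2*O**2 (E(O) = (O**2 + O*O) - 2 = (O**2 + O**2) - 2 = 2*O**2 - 2 = -2 + 2*O**2)
z(U) = -2 + 50/U**2 (z(U) = -2 + 2*(-5/U)**2 = -2 + 2*(25/U**2) = -2 + 50/U**2)
a = -1594 (a = -1061 - 533 = -1594)
z(-70) - a = (-2 + 50/(-70)**2) - 1*(-1594) = (-2 + 50*(1/4900)) + 1594 = (-2 + 1/98) + 1594 = -195/98 + 1594 = 156017/98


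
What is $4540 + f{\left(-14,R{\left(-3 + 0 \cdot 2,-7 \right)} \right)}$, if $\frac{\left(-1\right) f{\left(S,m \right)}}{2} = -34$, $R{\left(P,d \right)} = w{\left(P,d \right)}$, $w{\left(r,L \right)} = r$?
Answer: $4608$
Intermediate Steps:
$R{\left(P,d \right)} = P$
$f{\left(S,m \right)} = 68$ ($f{\left(S,m \right)} = \left(-2\right) \left(-34\right) = 68$)
$4540 + f{\left(-14,R{\left(-3 + 0 \cdot 2,-7 \right)} \right)} = 4540 + 68 = 4608$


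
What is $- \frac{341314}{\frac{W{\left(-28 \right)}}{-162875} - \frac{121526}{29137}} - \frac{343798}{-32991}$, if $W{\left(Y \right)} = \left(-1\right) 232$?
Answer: $\frac{9024761308000819}{110230649323} \approx 81872.0$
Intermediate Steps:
$W{\left(Y \right)} = -232$
$- \frac{341314}{\frac{W{\left(-28 \right)}}{-162875} - \frac{121526}{29137}} - \frac{343798}{-32991} = - \frac{341314}{- \frac{232}{-162875} - \frac{121526}{29137}} - \frac{343798}{-32991} = - \frac{341314}{\left(-232\right) \left(- \frac{1}{162875}\right) - \frac{121526}{29137}} - - \frac{49114}{4713} = - \frac{341314}{\frac{232}{162875} - \frac{121526}{29137}} + \frac{49114}{4713} = - \frac{341314}{- \frac{19786787466}{4745688875}} + \frac{49114}{4713} = \left(-341314\right) \left(- \frac{4745688875}{19786787466}\right) + \frac{49114}{4713} = \frac{17231596305125}{210497739} + \frac{49114}{4713} = \frac{9024761308000819}{110230649323}$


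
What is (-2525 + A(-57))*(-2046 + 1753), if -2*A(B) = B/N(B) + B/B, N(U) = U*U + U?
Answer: 82876515/112 ≈ 7.3997e+5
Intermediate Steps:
N(U) = U + U² (N(U) = U² + U = U + U²)
A(B) = -½ - 1/(2*(1 + B)) (A(B) = -(B/((B*(1 + B))) + B/B)/2 = -(B*(1/(B*(1 + B))) + 1)/2 = -(1/(1 + B) + 1)/2 = -(1 + 1/(1 + B))/2 = -½ - 1/(2*(1 + B)))
(-2525 + A(-57))*(-2046 + 1753) = (-2525 + (-2 - 1*(-57))/(2*(1 - 57)))*(-2046 + 1753) = (-2525 + (½)*(-2 + 57)/(-56))*(-293) = (-2525 + (½)*(-1/56)*55)*(-293) = (-2525 - 55/112)*(-293) = -282855/112*(-293) = 82876515/112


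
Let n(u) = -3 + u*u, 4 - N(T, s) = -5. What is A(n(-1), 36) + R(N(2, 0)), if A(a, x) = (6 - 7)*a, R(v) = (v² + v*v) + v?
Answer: 173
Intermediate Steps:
N(T, s) = 9 (N(T, s) = 4 - 1*(-5) = 4 + 5 = 9)
n(u) = -3 + u²
R(v) = v + 2*v² (R(v) = (v² + v²) + v = 2*v² + v = v + 2*v²)
A(a, x) = -a
A(n(-1), 36) + R(N(2, 0)) = -(-3 + (-1)²) + 9*(1 + 2*9) = -(-3 + 1) + 9*(1 + 18) = -1*(-2) + 9*19 = 2 + 171 = 173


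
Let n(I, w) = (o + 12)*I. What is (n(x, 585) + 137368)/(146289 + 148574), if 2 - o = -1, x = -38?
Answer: 136798/294863 ≈ 0.46394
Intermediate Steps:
o = 3 (o = 2 - 1*(-1) = 2 + 1 = 3)
n(I, w) = 15*I (n(I, w) = (3 + 12)*I = 15*I)
(n(x, 585) + 137368)/(146289 + 148574) = (15*(-38) + 137368)/(146289 + 148574) = (-570 + 137368)/294863 = 136798*(1/294863) = 136798/294863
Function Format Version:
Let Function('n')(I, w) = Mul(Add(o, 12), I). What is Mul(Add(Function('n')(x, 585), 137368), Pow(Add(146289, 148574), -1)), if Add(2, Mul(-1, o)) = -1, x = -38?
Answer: Rational(136798, 294863) ≈ 0.46394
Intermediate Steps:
o = 3 (o = Add(2, Mul(-1, -1)) = Add(2, 1) = 3)
Function('n')(I, w) = Mul(15, I) (Function('n')(I, w) = Mul(Add(3, 12), I) = Mul(15, I))
Mul(Add(Function('n')(x, 585), 137368), Pow(Add(146289, 148574), -1)) = Mul(Add(Mul(15, -38), 137368), Pow(Add(146289, 148574), -1)) = Mul(Add(-570, 137368), Pow(294863, -1)) = Mul(136798, Rational(1, 294863)) = Rational(136798, 294863)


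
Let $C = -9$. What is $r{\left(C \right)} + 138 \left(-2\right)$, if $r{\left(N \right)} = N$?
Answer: $-285$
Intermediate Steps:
$r{\left(C \right)} + 138 \left(-2\right) = -9 + 138 \left(-2\right) = -9 - 276 = -285$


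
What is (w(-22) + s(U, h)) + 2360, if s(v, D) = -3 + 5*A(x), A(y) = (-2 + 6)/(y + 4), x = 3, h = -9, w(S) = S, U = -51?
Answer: 16365/7 ≈ 2337.9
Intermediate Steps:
A(y) = 4/(4 + y)
s(v, D) = -⅐ (s(v, D) = -3 + 5*(4/(4 + 3)) = -3 + 5*(4/7) = -3 + 20/7 = -⅐)
(w(-22) + s(U, h)) + 2360 = (-22 - ⅐) + 2360 = -155/7 + 2360 = 16365/7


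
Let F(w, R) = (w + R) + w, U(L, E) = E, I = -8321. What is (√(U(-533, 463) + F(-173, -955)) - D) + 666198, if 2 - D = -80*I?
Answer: 1331876 + I*√838 ≈ 1.3319e+6 + 28.948*I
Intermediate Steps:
F(w, R) = R + 2*w (F(w, R) = (R + w) + w = R + 2*w)
D = -665678 (D = 2 - (-80)*(-8321) = 2 - 1*665680 = 2 - 665680 = -665678)
(√(U(-533, 463) + F(-173, -955)) - D) + 666198 = (√(463 + (-955 + 2*(-173))) - 1*(-665678)) + 666198 = (√(463 + (-955 - 346)) + 665678) + 666198 = (√(463 - 1301) + 665678) + 666198 = (√(-838) + 665678) + 666198 = (I*√838 + 665678) + 666198 = (665678 + I*√838) + 666198 = 1331876 + I*√838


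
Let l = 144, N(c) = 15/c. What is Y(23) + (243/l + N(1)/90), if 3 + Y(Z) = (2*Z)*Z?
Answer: 50729/48 ≈ 1056.9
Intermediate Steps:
Y(Z) = -3 + 2*Z**2 (Y(Z) = -3 + (2*Z)*Z = -3 + 2*Z**2)
Y(23) + (243/l + N(1)/90) = (-3 + 2*23**2) + (243/144 + (15/1)/90) = (-3 + 2*529) + (243*(1/144) + (15*1)*(1/90)) = (-3 + 1058) + (27/16 + 15*(1/90)) = 1055 + (27/16 + 1/6) = 1055 + 89/48 = 50729/48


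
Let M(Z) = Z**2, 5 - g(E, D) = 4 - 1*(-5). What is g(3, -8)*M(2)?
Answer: -16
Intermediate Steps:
g(E, D) = -4 (g(E, D) = 5 - (4 - 1*(-5)) = 5 - (4 + 5) = 5 - 1*9 = 5 - 9 = -4)
g(3, -8)*M(2) = -4*2**2 = -4*4 = -16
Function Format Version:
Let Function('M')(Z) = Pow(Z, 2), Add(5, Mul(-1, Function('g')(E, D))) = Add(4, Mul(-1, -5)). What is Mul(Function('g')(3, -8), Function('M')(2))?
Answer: -16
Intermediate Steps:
Function('g')(E, D) = -4 (Function('g')(E, D) = Add(5, Mul(-1, Add(4, Mul(-1, -5)))) = Add(5, Mul(-1, Add(4, 5))) = Add(5, Mul(-1, 9)) = Add(5, -9) = -4)
Mul(Function('g')(3, -8), Function('M')(2)) = Mul(-4, Pow(2, 2)) = Mul(-4, 4) = -16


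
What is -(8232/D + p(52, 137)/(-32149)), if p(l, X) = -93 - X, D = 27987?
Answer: -90362526/299918021 ≈ -0.30129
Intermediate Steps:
-(8232/D + p(52, 137)/(-32149)) = -(8232/27987 + (-93 - 1*137)/(-32149)) = -(8232*(1/27987) + (-93 - 137)*(-1/32149)) = -(2744/9329 - 230*(-1/32149)) = -(2744/9329 + 230/32149) = -1*90362526/299918021 = -90362526/299918021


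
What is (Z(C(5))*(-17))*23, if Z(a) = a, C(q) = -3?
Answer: 1173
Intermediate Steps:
(Z(C(5))*(-17))*23 = -3*(-17)*23 = 51*23 = 1173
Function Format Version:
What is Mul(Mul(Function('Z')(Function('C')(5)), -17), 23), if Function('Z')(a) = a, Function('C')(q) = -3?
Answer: 1173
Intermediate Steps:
Mul(Mul(Function('Z')(Function('C')(5)), -17), 23) = Mul(Mul(-3, -17), 23) = Mul(51, 23) = 1173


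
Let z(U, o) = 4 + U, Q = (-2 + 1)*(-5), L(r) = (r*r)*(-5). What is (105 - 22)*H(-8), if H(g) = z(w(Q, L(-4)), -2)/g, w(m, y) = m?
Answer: -747/8 ≈ -93.375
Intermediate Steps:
L(r) = -5*r² (L(r) = r²*(-5) = -5*r²)
Q = 5 (Q = -1*(-5) = 5)
H(g) = 9/g (H(g) = (4 + 5)/g = 9/g)
(105 - 22)*H(-8) = (105 - 22)*(9/(-8)) = 83*(9*(-⅛)) = 83*(-9/8) = -747/8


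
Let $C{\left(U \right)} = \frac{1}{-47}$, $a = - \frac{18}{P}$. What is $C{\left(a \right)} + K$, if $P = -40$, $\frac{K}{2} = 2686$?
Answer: $\frac{252483}{47} \approx 5372.0$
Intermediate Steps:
$K = 5372$ ($K = 2 \cdot 2686 = 5372$)
$a = \frac{9}{20}$ ($a = - \frac{18}{-40} = \left(-18\right) \left(- \frac{1}{40}\right) = \frac{9}{20} \approx 0.45$)
$C{\left(U \right)} = - \frac{1}{47}$
$C{\left(a \right)} + K = - \frac{1}{47} + 5372 = \frac{252483}{47}$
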